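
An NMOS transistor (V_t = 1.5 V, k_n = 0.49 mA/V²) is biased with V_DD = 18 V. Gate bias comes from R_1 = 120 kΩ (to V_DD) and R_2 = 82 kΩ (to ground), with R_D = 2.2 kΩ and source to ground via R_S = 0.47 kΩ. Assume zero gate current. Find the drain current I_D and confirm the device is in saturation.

I_D ≈ 3.9 mA

V_G = V_DD·R_2/(R_1+R_2) = 18×82/202 = 7.31 V.
Assume saturation: I_D = (k_n/2)(V_GS − V_t)² with V_GS = V_G − I_D·R_S = 7.31 − 0.47·I_D.
Substituting gives 0.0541·I_D² − 2.34·I_D + 8.26 = 0, with roots I_D = 3.88 or 39.3 mA.
The root I_D = 39.3 mA gives V_GS = -11.2 V ≤ V_t, so take I_D = 3.88 mA.
Then V_GS = 5.48 V and V_DS = V_DD − I_D(R_D+R_S) = 18 − 3.88×2.67 = 7.63 V.
Saturation requires V_DS ≥ V_GS − V_t = 3.98 V; 7.63 ≥ 3.98 ✓.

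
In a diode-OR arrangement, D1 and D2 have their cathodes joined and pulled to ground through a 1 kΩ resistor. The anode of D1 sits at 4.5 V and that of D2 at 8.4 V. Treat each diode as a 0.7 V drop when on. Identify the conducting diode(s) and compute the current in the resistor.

Only D2 conducts; I_R ≈ 7.7 mA

Assume both conduct. Then node N would need to be at both 4.5−0.7 = 3.8 V and 8.4−0.7 = 7.7 V, which is impossible.
Assume only D2 conducts: V_N = 8.4 − 0.7 = 7.7 V, so I_R = 7.7/1 = 7.7 mA.
Check D1: its anode-to-cathode voltage is 4.5 − 7.7 = -3.2 V < 0.7 V, so it is off. The assumption is consistent.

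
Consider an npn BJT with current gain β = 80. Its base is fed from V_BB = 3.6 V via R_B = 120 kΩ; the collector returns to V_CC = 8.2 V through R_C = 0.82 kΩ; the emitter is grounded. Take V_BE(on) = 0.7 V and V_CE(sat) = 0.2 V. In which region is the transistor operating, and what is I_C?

active; I_C ≈ 1.9 mA

Assume active. Base-emitter loop: I_B = (V_BB − V_BE)/R_B = (3.6 − 0.7)/120 = 0.0242 mA.
I_C = β·I_B = 80×0.0242 = 1.93 mA.
V_CE = V_CC − I_C·R_C = 8.2 − 1.93×0.82 = 6.61 V > V_CE(sat), so the active-region assumption holds.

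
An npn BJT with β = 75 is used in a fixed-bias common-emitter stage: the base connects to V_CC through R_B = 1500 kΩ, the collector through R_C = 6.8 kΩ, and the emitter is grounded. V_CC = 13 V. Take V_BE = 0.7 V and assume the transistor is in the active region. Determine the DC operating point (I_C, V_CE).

I_C ≈ 0.62 mA, V_CE ≈ 8.8 V

Base loop: V_CC = I_B·R_B + V_BE, so I_B = (13 − 0.7)/1500 kΩ = 0.0082 mA.
In the active region I_C = β·I_B = 75 × 0.0082 = 0.615 mA.
Collector loop: V_CE = V_CC − I_C·R_C = 13 − 0.615×6.8 = 8.82 V.
Since V_CE = 8.82 V > V_CE(sat) ≈ 0.2 V, the transistor is in the active region as assumed.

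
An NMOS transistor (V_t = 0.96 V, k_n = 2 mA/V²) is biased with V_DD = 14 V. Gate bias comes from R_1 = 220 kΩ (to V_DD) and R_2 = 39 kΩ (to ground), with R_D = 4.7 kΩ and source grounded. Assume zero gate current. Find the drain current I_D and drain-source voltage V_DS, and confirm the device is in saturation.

I_D ≈ 1.3 mA, V_DS ≈ 7.8 V

V_G = V_DD·R_2/(R_1+R_2) = 14×39/259 = 2.11 V. With the source grounded, V_GS = V_G = 2.11 V.
Assume saturation: I_D = (k_n/2)(V_GS − V_t)² = (2/2)×(2.11 − 0.96)² = 1×1.15² = 1.32 mA.
V_DS = V_DD − I_D·R_D = 14 − 1.32×4.7 = 7.8 V.
Saturation requires V_DS ≥ V_GS − V_t = 1.15 V; 7.8 ≥ 1.15 ✓.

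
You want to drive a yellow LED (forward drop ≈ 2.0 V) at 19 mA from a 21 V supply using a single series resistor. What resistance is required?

The resistor drops V_S − V_D = 21 − 2.0 = 19 V at 19 mA.
R = 19 V / 19 mA = 1 kΩ.

R ≈ 1 kΩ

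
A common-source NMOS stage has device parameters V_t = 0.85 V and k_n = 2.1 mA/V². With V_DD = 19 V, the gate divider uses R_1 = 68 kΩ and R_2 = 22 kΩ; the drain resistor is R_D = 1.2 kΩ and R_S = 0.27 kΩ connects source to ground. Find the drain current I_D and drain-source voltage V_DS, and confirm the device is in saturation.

V_G = V_DD·R_2/(R_1+R_2) = 19×22/90 = 4.64 V.
Assume saturation: I_D = (k_n/2)(V_GS − V_t)² with V_GS = V_G − I_D·R_S = 4.64 − 0.27·I_D.
Substituting gives 0.0765·I_D² − 3.15·I_D + 15.1 = 0, with roots I_D = 5.54 or 35.6 mA.
The root I_D = 35.6 mA gives V_GS = -4.98 V ≤ V_t, so take I_D = 5.54 mA.
Then V_GS = 3.15 V and V_DS = V_DD − I_D(R_D+R_S) = 19 − 5.54×1.47 = 10.9 V.
Saturation requires V_DS ≥ V_GS − V_t = 2.3 V; 10.9 ≥ 2.3 ✓.

I_D ≈ 5.5 mA, V_DS ≈ 11 V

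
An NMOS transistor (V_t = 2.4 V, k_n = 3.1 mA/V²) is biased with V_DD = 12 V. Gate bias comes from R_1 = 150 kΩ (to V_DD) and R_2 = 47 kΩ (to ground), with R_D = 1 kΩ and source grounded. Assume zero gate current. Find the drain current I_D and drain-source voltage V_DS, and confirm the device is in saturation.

I_D ≈ 0.33 mA, V_DS ≈ 12 V

V_G = V_DD·R_2/(R_1+R_2) = 12×47/197 = 2.86 V. With the source grounded, V_GS = V_G = 2.86 V.
Assume saturation: I_D = (k_n/2)(V_GS − V_t)² = (3.1/2)×(2.86 − 2.4)² = 1.55×0.463² = 0.332 mA.
V_DS = V_DD − I_D·R_D = 12 − 0.332×1 = 11.7 V.
Saturation requires V_DS ≥ V_GS − V_t = 0.463 V; 11.7 ≥ 0.463 ✓.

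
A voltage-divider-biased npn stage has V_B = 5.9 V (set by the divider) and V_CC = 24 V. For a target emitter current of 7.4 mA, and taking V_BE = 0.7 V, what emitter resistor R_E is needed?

R_E ≈ 0.7 kΩ

V_E = V_B − V_BE = 5.9 − 0.7 = 5.2 V.
R_E = V_E / I_E = 5.2 / 7.4 = 0.703 kΩ.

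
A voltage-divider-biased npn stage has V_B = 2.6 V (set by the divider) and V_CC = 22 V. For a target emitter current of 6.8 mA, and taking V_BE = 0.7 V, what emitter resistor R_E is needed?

R_E ≈ 0.28 kΩ

V_E = V_B − V_BE = 2.6 − 0.7 = 1.9 V.
R_E = V_E / I_E = 1.9 / 6.8 = 0.279 kΩ.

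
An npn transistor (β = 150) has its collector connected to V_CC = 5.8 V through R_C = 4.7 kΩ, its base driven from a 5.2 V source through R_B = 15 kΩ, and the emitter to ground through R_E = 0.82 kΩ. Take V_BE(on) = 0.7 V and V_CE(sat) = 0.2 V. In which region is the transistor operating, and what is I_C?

Assume active: I_B = (5.2 − 0.7)/(15 + 151×0.82) = 0.0324 mA, I_C = β·I_B = 4.86 mA.
Then V_CE = 5.8 − 4.86×4.7 − 4.89×0.82 = -21.1 V < 0.2 V — the active assumption fails.
Re-solve with V_CE = 0.2 V. KCL at the emitter: V_E/R_E = (V_BB−0.7−V_E)/R_B + (V_CC−0.2−V_E)/R_C, giving V_E = 0.995 V.
I_C = (V_CC − 0.2 − V_E)/R_C = (5.6 − 0.995)/4.7 = 0.98 mA.
Check: I_B = (4.5 − 0.995)/15 = 0.234 mA, and β·I_B = 35 mA > I_C, confirming saturation.

saturation; I_C ≈ 0.98 mA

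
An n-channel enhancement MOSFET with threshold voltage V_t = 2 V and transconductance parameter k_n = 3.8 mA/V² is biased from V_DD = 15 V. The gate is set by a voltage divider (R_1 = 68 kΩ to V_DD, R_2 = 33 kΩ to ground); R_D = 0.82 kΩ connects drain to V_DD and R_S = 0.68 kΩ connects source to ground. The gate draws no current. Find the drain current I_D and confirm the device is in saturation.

V_G = V_DD·R_2/(R_1+R_2) = 15×33/101 = 4.9 V.
Assume saturation: I_D = (k_n/2)(V_GS − V_t)² with V_GS = V_G − I_D·R_S = 4.9 − 0.68·I_D.
Substituting gives 0.879·I_D² − 8.5·I_D + 16 = 0, with roots I_D = 2.56 or 7.11 mA.
The root I_D = 7.11 mA gives V_GS = 0.0654 V ≤ V_t, so take I_D = 2.56 mA.
Then V_GS = 3.16 V and V_DS = V_DD − I_D(R_D+R_S) = 15 − 2.56×1.5 = 11.2 V.
Saturation requires V_DS ≥ V_GS − V_t = 1.16 V; 11.2 ≥ 1.16 ✓.

I_D ≈ 2.6 mA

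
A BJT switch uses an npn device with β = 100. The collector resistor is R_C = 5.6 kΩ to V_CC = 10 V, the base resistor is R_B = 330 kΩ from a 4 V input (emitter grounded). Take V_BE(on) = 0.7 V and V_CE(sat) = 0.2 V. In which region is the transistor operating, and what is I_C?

Assume active. Base-emitter loop: I_B = (V_BB − V_BE)/R_B = (4 − 0.7)/330 = 0.01 mA.
I_C = β·I_B = 100×0.01 = 1 mA.
V_CE = V_CC − I_C·R_C = 10 − 1×5.6 = 4.4 V > V_CE(sat), so the active-region assumption holds.

active; I_C ≈ 1 mA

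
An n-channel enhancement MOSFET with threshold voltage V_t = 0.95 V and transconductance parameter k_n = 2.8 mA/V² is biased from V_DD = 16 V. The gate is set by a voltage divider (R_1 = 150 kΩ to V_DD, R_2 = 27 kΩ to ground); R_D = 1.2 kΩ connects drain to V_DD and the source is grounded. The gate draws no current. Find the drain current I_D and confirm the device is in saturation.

V_G = V_DD·R_2/(R_1+R_2) = 16×27/177 = 2.44 V. With the source grounded, V_GS = V_G = 2.44 V.
Assume saturation: I_D = (k_n/2)(V_GS − V_t)² = (2.8/2)×(2.44 − 0.95)² = 1.4×1.49² = 3.11 mA.
V_DS = V_DD − I_D·R_D = 16 − 3.11×1.2 = 12.3 V.
Saturation requires V_DS ≥ V_GS − V_t = 1.49 V; 12.3 ≥ 1.49 ✓.

I_D ≈ 3.1 mA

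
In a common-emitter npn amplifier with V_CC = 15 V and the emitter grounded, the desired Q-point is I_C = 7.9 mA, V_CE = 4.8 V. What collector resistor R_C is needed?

R_C ≈ 1.3 kΩ

Collector loop: V_CC = I_C·R_C + V_CE.
R_C = (V_CC − V_CE)/I_C = (15 − 4.8)/7.9 = 1.29 kΩ.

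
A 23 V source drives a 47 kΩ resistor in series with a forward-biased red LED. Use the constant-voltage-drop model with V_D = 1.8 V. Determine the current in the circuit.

I ≈ 0.45 mA

KVL around the loop: 23 = V_D + I·R = 1.8 + I × 47 kΩ.
So I = (23 − 1.8) / 47 kΩ = 21.2 / 47 = 0.451 mA.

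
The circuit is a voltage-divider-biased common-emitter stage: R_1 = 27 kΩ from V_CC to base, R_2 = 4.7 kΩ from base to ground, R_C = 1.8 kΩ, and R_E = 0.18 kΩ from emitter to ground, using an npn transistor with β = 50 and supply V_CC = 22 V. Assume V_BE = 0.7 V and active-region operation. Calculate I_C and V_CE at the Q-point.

I_C ≈ 9.7 mA, V_CE ≈ 2.7 V

Thevenize the base divider: V_Th = V_CC·R_2/(R_1+R_2) = 22×4.7/31.7 = 3.26 V, R_Th = R_1‖R_2 = 4 kΩ.
Base-emitter loop: V_Th = I_B·R_Th + V_BE + (β+1)I_B·R_E, so I_B = (3.26 − 0.7) / (4 + 51×0.18) = 0.194 mA.
I_C = β·I_B = 50×0.194 = 9.72 mA, and I_E = (β+1)I_B = 9.91 mA.
V_CE = V_CC − I_C·R_C − I_E·R_E = 22 − 9.72×1.8 − 9.91×0.18 = 2.73 V.
V_CE = 2.73 V > 0.2 V confirms active-region operation.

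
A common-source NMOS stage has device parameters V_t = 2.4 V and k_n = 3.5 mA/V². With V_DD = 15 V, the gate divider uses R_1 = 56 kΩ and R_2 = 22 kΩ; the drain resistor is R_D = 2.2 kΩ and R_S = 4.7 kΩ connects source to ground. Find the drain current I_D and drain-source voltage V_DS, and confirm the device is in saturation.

V_G = V_DD·R_2/(R_1+R_2) = 15×22/78 = 4.23 V.
Assume saturation: I_D = (k_n/2)(V_GS − V_t)² with V_GS = V_G − I_D·R_S = 4.23 − 4.7·I_D.
Substituting gives 38.7·I_D² − 31.1·I_D + 5.87 = 0, with roots I_D = 0.301 or 0.504 mA.
The root I_D = 0.504 mA gives V_GS = 1.86 V ≤ V_t, so take I_D = 0.301 mA.
Then V_GS = 2.81 V and V_DS = V_DD − I_D(R_D+R_S) = 15 − 0.301×6.9 = 12.9 V.
Saturation requires V_DS ≥ V_GS − V_t = 0.415 V; 12.9 ≥ 0.415 ✓.

I_D ≈ 0.3 mA, V_DS ≈ 13 V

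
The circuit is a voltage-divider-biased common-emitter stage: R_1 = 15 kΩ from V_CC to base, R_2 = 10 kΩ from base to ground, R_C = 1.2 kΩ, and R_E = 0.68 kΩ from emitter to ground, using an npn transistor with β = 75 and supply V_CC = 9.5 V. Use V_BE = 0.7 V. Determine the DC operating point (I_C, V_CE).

I_C ≈ 4 mA, V_CE ≈ 1.9 V

Thevenize the base divider: V_Th = V_CC·R_2/(R_1+R_2) = 9.5×10/25 = 3.8 V, R_Th = R_1‖R_2 = 6 kΩ.
Base-emitter loop: V_Th = I_B·R_Th + V_BE + (β+1)I_B·R_E, so I_B = (3.8 − 0.7) / (6 + 76×0.68) = 0.0537 mA.
I_C = β·I_B = 75×0.0537 = 4.03 mA, and I_E = (β+1)I_B = 4.08 mA.
V_CE = V_CC − I_C·R_C − I_E·R_E = 9.5 − 4.03×1.2 − 4.08×0.68 = 1.89 V.
V_CE = 1.89 V > 0.2 V confirms active-region operation.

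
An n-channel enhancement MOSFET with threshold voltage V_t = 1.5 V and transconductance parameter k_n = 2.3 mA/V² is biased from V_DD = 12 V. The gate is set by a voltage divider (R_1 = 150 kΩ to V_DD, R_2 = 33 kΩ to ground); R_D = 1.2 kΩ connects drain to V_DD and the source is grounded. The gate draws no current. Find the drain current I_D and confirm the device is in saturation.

I_D ≈ 0.51 mA

V_G = V_DD·R_2/(R_1+R_2) = 12×33/183 = 2.16 V. With the source grounded, V_GS = V_G = 2.16 V.
Assume saturation: I_D = (k_n/2)(V_GS − V_t)² = (2.3/2)×(2.16 − 1.5)² = 1.15×0.664² = 0.507 mA.
V_DS = V_DD − I_D·R_D = 12 − 0.507×1.2 = 11.4 V.
Saturation requires V_DS ≥ V_GS − V_t = 0.664 V; 11.4 ≥ 0.664 ✓.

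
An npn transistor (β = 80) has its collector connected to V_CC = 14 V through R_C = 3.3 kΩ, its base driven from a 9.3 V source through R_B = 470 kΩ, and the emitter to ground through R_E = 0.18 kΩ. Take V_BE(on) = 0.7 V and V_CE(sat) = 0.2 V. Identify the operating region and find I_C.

Assume active. Base-emitter loop: I_B = (V_BB − V_BE)/(R_B + (β+1)R_E) = (9.3 − 0.7)/(470 + 81×0.18) = 0.0177 mA.
I_C = β·I_B = 80×0.0177 = 1.42 mA.
V_CE = V_CC − I_C·R_C − I_E·R_E = 14 − 1.42×3.3 − 1.44×0.18 = 9.06 V > V_CE(sat), so the active-region assumption holds.

active; I_C ≈ 1.4 mA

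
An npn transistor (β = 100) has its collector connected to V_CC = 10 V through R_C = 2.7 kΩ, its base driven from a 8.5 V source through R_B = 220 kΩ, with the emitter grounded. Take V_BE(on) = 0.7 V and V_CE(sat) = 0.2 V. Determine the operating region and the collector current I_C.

Assume active. Base-emitter loop: I_B = (V_BB − V_BE)/R_B = (8.5 − 0.7)/220 = 0.0355 mA.
I_C = β·I_B = 100×0.0355 = 3.55 mA.
V_CE = V_CC − I_C·R_C = 10 − 3.55×2.7 = 0.427 V > V_CE(sat), so the active-region assumption holds.

active; I_C ≈ 3.5 mA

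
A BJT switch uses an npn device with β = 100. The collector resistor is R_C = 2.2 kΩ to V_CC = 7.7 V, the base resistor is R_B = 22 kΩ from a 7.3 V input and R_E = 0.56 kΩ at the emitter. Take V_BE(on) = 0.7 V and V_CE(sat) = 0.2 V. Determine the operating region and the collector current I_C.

saturation; I_C ≈ 2.7 mA

Assume active: I_B = (7.3 − 0.7)/(22 + 101×0.56) = 0.084 mA, I_C = β·I_B = 8.4 mA.
Then V_CE = 7.7 − 8.4×2.2 − 8.49×0.56 = -15.5 V < 0.2 V — the active assumption fails.
Re-solve with V_CE = 0.2 V. KCL at the emitter: V_E/R_E = (V_BB−0.7−V_E)/R_B + (V_CC−0.2−V_E)/R_C, giving V_E = 1.62 V.
I_C = (V_CC − 0.2 − V_E)/R_C = (7.5 − 1.62)/2.2 = 2.67 mA.
Check: I_B = (6.6 − 1.62)/22 = 0.226 mA, and β·I_B = 22.6 mA > I_C, confirming saturation.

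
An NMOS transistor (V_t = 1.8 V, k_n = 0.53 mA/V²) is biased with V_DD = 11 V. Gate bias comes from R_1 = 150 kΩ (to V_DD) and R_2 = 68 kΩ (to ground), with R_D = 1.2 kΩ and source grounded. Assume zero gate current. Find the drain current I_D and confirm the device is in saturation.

I_D ≈ 0.71 mA

V_G = V_DD·R_2/(R_1+R_2) = 11×68/218 = 3.43 V. With the source grounded, V_GS = V_G = 3.43 V.
Assume saturation: I_D = (k_n/2)(V_GS − V_t)² = (0.53/2)×(3.43 − 1.8)² = 0.265×1.63² = 0.705 mA.
V_DS = V_DD − I_D·R_D = 11 − 0.705×1.2 = 10.2 V.
Saturation requires V_DS ≥ V_GS − V_t = 1.63 V; 10.2 ≥ 1.63 ✓.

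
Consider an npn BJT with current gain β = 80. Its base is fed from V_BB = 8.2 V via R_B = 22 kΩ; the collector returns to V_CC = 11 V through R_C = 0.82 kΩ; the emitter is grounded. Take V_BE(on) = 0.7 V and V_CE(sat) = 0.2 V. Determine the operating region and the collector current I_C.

Assume active: I_B = (8.2 − 0.7)/22 = 0.341 mA, giving I_C = β·I_B = 27.3 mA.
But then V_CE = 11 − 27.3×0.82 = -11.4 V < V_CE(sat) = 0.2 V — impossible in the active region.
So the transistor is saturated. With V_CE = 0.2 V, I_C = (V_CC − 0.2)/R_C = 10.8/0.82 = 13.2 mA.
Check: β·I_B = 27.3 mA > I_C = 13.2 mA, confirming saturation.

saturation; I_C ≈ 13 mA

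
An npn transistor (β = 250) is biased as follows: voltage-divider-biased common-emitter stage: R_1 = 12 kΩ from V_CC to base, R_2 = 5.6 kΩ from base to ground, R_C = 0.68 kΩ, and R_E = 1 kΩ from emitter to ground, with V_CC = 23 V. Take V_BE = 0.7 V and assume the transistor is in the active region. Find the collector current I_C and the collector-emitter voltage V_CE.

I_C ≈ 6.5 mA, V_CE ≈ 12 V

Thevenize the base divider: V_Th = V_CC·R_2/(R_1+R_2) = 23×5.6/17.6 = 7.32 V, R_Th = R_1‖R_2 = 3.82 kΩ.
Base-emitter loop: V_Th = I_B·R_Th + V_BE + (β+1)I_B·R_E, so I_B = (7.32 − 0.7) / (3.82 + 251×1) = 0.026 mA.
I_C = β·I_B = 250×0.026 = 6.49 mA, and I_E = (β+1)I_B = 6.52 mA.
V_CE = V_CC − I_C·R_C − I_E·R_E = 23 − 6.49×0.68 − 6.52×1 = 12.1 V.
V_CE = 12.1 V > 0.2 V confirms active-region operation.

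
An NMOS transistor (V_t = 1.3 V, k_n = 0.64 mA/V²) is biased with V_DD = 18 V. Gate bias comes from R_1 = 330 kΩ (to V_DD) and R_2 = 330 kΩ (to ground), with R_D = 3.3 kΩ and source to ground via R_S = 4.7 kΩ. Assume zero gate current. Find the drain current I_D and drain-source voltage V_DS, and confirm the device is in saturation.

V_G = V_DD·R_2/(R_1+R_2) = 18×330/660 = 9 V.
Assume saturation: I_D = (k_n/2)(V_GS − V_t)² with V_GS = V_G − I_D·R_S = 9 − 4.7·I_D.
Substituting gives 7.07·I_D² − 24.2·I_D + 19 = 0, with roots I_D = 1.22 or 2.2 mA.
The root I_D = 2.2 mA gives V_GS = -1.32 V ≤ V_t, so take I_D = 1.22 mA.
Then V_GS = 3.25 V and V_DS = V_DD − I_D(R_D+R_S) = 18 − 1.22×8 = 8.22 V.
Saturation requires V_DS ≥ V_GS − V_t = 1.95 V; 8.22 ≥ 1.95 ✓.

I_D ≈ 1.2 mA, V_DS ≈ 8.2 V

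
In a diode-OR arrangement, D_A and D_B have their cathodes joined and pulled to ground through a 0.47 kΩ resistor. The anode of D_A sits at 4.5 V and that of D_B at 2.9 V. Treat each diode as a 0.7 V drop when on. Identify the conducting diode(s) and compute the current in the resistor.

Only D_A conducts; I_R ≈ 8.1 mA

Assume both conduct. Then node N would need to be at both 4.5−0.7 = 3.8 V and 2.9−0.7 = 2.2 V, which is impossible.
Assume only D_A conducts: V_N = 4.5 − 0.7 = 3.8 V, so I_R = 3.8/0.47 = 8.09 mA.
Check D_B: its anode-to-cathode voltage is 2.9 − 3.8 = -0.9 V < 0.7 V, so it is off. The assumption is consistent.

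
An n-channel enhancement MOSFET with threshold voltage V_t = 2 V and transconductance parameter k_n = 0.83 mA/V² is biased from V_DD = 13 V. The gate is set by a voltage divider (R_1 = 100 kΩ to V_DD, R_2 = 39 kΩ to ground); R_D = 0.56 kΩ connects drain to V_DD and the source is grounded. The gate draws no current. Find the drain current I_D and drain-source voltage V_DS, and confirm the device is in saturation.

V_G = V_DD·R_2/(R_1+R_2) = 13×39/139 = 3.65 V. With the source grounded, V_GS = V_G = 3.65 V.
Assume saturation: I_D = (k_n/2)(V_GS − V_t)² = (0.83/2)×(3.65 − 2)² = 0.415×1.65² = 1.13 mA.
V_DS = V_DD − I_D·R_D = 13 − 1.13×0.56 = 12.4 V.
Saturation requires V_DS ≥ V_GS − V_t = 1.65 V; 12.4 ≥ 1.65 ✓.

I_D ≈ 1.1 mA, V_DS ≈ 12 V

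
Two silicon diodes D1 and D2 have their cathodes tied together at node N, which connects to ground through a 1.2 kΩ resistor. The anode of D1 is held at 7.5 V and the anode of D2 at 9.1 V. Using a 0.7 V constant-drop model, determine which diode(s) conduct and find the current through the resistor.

Assume both conduct. Then node N would need to be at both 7.5−0.7 = 6.8 V and 9.1−0.7 = 8.4 V, which is impossible.
Assume only D2 conducts: V_N = 9.1 − 0.7 = 8.4 V, so I_R = 8.4/1.2 = 7 mA.
Check D1: its anode-to-cathode voltage is 7.5 − 8.4 = -0.9 V < 0.7 V, so it is off. The assumption is consistent.

Only D2 conducts; I_R ≈ 7 mA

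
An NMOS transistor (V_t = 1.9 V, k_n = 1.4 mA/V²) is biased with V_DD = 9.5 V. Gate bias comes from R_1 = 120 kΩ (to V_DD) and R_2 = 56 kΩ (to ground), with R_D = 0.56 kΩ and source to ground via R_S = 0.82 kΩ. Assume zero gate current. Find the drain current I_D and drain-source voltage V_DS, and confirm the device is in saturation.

V_G = V_DD·R_2/(R_1+R_2) = 9.5×56/176 = 3.02 V.
Assume saturation: I_D = (k_n/2)(V_GS − V_t)² with V_GS = V_G − I_D·R_S = 3.02 − 0.82·I_D.
Substituting gives 0.471·I_D² − 2.29·I_D + 0.882 = 0, with roots I_D = 0.422 or 4.44 mA.
The root I_D = 4.44 mA gives V_GS = -0.619 V ≤ V_t, so take I_D = 0.422 mA.
Then V_GS = 2.68 V and V_DS = V_DD − I_D(R_D+R_S) = 9.5 − 0.422×1.38 = 8.92 V.
Saturation requires V_DS ≥ V_GS − V_t = 0.777 V; 8.92 ≥ 0.777 ✓.

I_D ≈ 0.42 mA, V_DS ≈ 8.9 V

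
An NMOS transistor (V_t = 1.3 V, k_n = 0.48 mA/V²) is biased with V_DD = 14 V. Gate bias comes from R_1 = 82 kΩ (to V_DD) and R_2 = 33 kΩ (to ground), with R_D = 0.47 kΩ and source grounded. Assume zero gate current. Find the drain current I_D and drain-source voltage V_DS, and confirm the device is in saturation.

I_D ≈ 1.8 mA, V_DS ≈ 13 V

V_G = V_DD·R_2/(R_1+R_2) = 14×33/115 = 4.02 V. With the source grounded, V_GS = V_G = 4.02 V.
Assume saturation: I_D = (k_n/2)(V_GS − V_t)² = (0.48/2)×(4.02 − 1.3)² = 0.24×2.72² = 1.77 mA.
V_DS = V_DD − I_D·R_D = 14 − 1.77×0.47 = 13.2 V.
Saturation requires V_DS ≥ V_GS − V_t = 2.72 V; 13.2 ≥ 2.72 ✓.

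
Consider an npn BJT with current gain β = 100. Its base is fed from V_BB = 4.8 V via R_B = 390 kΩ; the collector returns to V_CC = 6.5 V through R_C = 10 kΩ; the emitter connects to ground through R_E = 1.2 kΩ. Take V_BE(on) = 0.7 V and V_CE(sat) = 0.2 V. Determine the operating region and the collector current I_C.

saturation; I_C ≈ 0.56 mA

Assume active: I_B = (4.8 − 0.7)/(390 + 101×1.2) = 0.00802 mA, I_C = β·I_B = 0.802 mA.
Then V_CE = 6.5 − 0.802×10 − 0.81×1.2 = -2.49 V < 0.2 V — the active assumption fails.
Re-solve with V_CE = 0.2 V. KCL at the emitter: V_E/R_E = (V_BB−0.7−V_E)/R_B + (V_CC−0.2−V_E)/R_C, giving V_E = 0.684 V.
I_C = (V_CC − 0.2 − V_E)/R_C = (6.3 − 0.684)/10 = 0.562 mA.
Check: I_B = (4.1 − 0.684)/390 = 0.00876 mA, and β·I_B = 0.876 mA > I_C, confirming saturation.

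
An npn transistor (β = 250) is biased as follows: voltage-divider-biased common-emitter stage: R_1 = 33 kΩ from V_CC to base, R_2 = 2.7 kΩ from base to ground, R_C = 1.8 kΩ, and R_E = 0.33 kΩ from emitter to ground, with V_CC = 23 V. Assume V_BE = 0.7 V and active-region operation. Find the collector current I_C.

Thevenize the base divider: V_Th = V_CC·R_2/(R_1+R_2) = 23×2.7/35.7 = 1.74 V, R_Th = R_1‖R_2 = 2.5 kΩ.
Base-emitter loop: V_Th = I_B·R_Th + V_BE + (β+1)I_B·R_E, so I_B = (1.74 − 0.7) / (2.5 + 251×0.33) = 0.0122 mA.
I_C = β·I_B = 250×0.0122 = 3.05 mA, and I_E = (β+1)I_B = 3.06 mA.
V_CE = V_CC − I_C·R_C − I_E·R_E = 23 − 3.05×1.8 − 3.06×0.33 = 16.5 V.
V_CE = 16.5 V > 0.2 V confirms active-region operation.

I_C ≈ 3 mA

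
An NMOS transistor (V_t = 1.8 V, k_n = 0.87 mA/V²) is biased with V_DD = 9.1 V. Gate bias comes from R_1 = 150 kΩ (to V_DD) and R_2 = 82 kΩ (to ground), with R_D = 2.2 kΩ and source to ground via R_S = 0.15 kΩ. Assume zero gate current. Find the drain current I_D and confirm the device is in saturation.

I_D ≈ 0.74 mA

V_G = V_DD·R_2/(R_1+R_2) = 9.1×82/232 = 3.22 V.
Assume saturation: I_D = (k_n/2)(V_GS − V_t)² with V_GS = V_G − I_D·R_S = 3.22 − 0.15·I_D.
Substituting gives 0.00979·I_D² − 1.18·I_D + 0.873 = 0, with roots I_D = 0.741 or 120 mA.
The root I_D = 120 mA gives V_GS = -14.8 V ≤ V_t, so take I_D = 0.741 mA.
Then V_GS = 3.11 V and V_DS = V_DD − I_D(R_D+R_S) = 9.1 − 0.741×2.35 = 7.36 V.
Saturation requires V_DS ≥ V_GS − V_t = 1.31 V; 7.36 ≥ 1.31 ✓.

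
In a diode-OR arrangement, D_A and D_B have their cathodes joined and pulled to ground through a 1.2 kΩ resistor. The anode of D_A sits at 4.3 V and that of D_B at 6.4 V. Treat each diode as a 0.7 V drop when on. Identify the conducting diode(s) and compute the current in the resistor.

Only D_B conducts; I_R ≈ 4.8 mA

Assume both conduct. Then node N would need to be at both 4.3−0.7 = 3.6 V and 6.4−0.7 = 5.7 V, which is impossible.
Assume only D_B conducts: V_N = 6.4 − 0.7 = 5.7 V, so I_R = 5.7/1.2 = 4.75 mA.
Check D_A: its anode-to-cathode voltage is 4.3 − 5.7 = -1.4 V < 0.7 V, so it is off. The assumption is consistent.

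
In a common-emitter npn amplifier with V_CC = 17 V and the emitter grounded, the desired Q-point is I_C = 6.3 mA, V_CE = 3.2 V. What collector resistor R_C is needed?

Collector loop: V_CC = I_C·R_C + V_CE.
R_C = (V_CC − V_CE)/I_C = (17 − 3.2)/6.3 = 2.19 kΩ.

R_C ≈ 2.2 kΩ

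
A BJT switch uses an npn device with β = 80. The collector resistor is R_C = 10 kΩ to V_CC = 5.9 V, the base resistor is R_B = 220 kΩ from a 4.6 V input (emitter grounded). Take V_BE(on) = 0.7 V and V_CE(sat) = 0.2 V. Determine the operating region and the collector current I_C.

Assume active: I_B = (4.6 − 0.7)/220 = 0.0177 mA, giving I_C = β·I_B = 1.42 mA.
But then V_CE = 5.9 − 1.42×10 = -8.28 V < V_CE(sat) = 0.2 V — impossible in the active region.
So the transistor is saturated. With V_CE = 0.2 V, I_C = (V_CC − 0.2)/R_C = 5.7/10 = 0.57 mA.
Check: β·I_B = 1.42 mA > I_C = 0.57 mA, confirming saturation.

saturation; I_C ≈ 0.57 mA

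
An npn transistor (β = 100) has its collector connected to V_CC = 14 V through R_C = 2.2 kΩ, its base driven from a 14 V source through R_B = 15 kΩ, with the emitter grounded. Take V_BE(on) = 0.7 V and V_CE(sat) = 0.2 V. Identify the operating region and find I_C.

saturation; I_C ≈ 6.3 mA

Assume active: I_B = (14 − 0.7)/15 = 0.887 mA, giving I_C = β·I_B = 88.7 mA.
But then V_CE = 14 − 88.7×2.2 = -181 V < V_CE(sat) = 0.2 V — impossible in the active region.
So the transistor is saturated. With V_CE = 0.2 V, I_C = (V_CC − 0.2)/R_C = 13.8/2.2 = 6.27 mA.
Check: β·I_B = 88.7 mA > I_C = 6.27 mA, confirming saturation.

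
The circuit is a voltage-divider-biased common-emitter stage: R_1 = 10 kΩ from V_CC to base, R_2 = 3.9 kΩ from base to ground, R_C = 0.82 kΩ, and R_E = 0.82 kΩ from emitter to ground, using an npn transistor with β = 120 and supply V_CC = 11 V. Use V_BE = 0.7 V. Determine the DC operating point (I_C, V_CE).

I_C ≈ 2.8 mA, V_CE ≈ 6.4 V

Thevenize the base divider: V_Th = V_CC·R_2/(R_1+R_2) = 11×3.9/13.9 = 3.09 V, R_Th = R_1‖R_2 = 2.81 kΩ.
Base-emitter loop: V_Th = I_B·R_Th + V_BE + (β+1)I_B·R_E, so I_B = (3.09 − 0.7) / (2.81 + 121×0.82) = 0.0234 mA.
I_C = β·I_B = 120×0.0234 = 2.81 mA, and I_E = (β+1)I_B = 2.83 mA.
V_CE = V_CC − I_C·R_C − I_E·R_E = 11 − 2.81×0.82 − 2.83×0.82 = 6.38 V.
V_CE = 6.38 V > 0.2 V confirms active-region operation.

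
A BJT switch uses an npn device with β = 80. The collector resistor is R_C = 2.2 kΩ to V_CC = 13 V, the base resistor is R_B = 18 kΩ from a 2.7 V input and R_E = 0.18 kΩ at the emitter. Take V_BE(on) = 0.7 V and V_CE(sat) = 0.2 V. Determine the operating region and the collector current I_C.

Assume active. Base-emitter loop: I_B = (V_BB − V_BE)/(R_B + (β+1)R_E) = (2.7 − 0.7)/(18 + 81×0.18) = 0.0614 mA.
I_C = β·I_B = 80×0.0614 = 4.91 mA.
V_CE = V_CC − I_C·R_C − I_E·R_E = 13 − 4.91×2.2 − 4.97×0.18 = 1.3 V > V_CE(sat), so the active-region assumption holds.

active; I_C ≈ 4.9 mA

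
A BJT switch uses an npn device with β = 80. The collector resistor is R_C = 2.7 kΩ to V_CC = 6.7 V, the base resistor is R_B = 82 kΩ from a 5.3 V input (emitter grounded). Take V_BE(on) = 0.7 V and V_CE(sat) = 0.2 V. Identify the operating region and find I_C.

Assume active: I_B = (5.3 − 0.7)/82 = 0.0561 mA, giving I_C = β·I_B = 4.49 mA.
But then V_CE = 6.7 − 4.49×2.7 = -5.42 V < V_CE(sat) = 0.2 V — impossible in the active region.
So the transistor is saturated. With V_CE = 0.2 V, I_C = (V_CC − 0.2)/R_C = 6.5/2.7 = 2.41 mA.
Check: β·I_B = 4.49 mA > I_C = 2.41 mA, confirming saturation.

saturation; I_C ≈ 2.4 mA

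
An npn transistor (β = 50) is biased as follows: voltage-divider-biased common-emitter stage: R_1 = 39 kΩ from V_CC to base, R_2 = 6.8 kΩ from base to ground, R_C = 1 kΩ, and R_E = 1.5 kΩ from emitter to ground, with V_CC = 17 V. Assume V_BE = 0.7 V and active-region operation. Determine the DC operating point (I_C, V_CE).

I_C ≈ 1.1 mA, V_CE ≈ 14 V

Thevenize the base divider: V_Th = V_CC·R_2/(R_1+R_2) = 17×6.8/45.8 = 2.52 V, R_Th = R_1‖R_2 = 5.79 kΩ.
Base-emitter loop: V_Th = I_B·R_Th + V_BE + (β+1)I_B·R_E, so I_B = (2.52 − 0.7) / (5.79 + 51×1.5) = 0.0222 mA.
I_C = β·I_B = 50×0.0222 = 1.11 mA, and I_E = (β+1)I_B = 1.13 mA.
V_CE = V_CC − I_C·R_C − I_E·R_E = 17 − 1.11×1 − 1.13×1.5 = 14.2 V.
V_CE = 14.2 V > 0.2 V confirms active-region operation.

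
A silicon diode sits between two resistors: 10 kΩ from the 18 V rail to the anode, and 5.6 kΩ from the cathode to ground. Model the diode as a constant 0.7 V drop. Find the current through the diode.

The two resistors are in series with the diode, so KVL gives 18 = I·10 + 0.7 + I·5.6.
I = (18 − 0.7) / (10 + 5.6) kΩ = 17.3 / 15.6 = 1.11 mA.

I ≈ 1.1 mA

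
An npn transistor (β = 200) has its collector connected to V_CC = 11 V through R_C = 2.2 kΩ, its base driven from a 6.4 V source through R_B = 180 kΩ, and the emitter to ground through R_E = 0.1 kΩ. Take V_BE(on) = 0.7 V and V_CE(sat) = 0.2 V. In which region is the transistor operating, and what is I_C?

Assume active: I_B = (6.4 − 0.7)/(180 + 201×0.1) = 0.0285 mA, I_C = β·I_B = 5.7 mA.
Then V_CE = 11 − 5.7×2.2 − 5.73×0.1 = -2.11 V < 0.2 V — the active assumption fails.
Re-solve with V_CE = 0.2 V. KCL at the emitter: V_E/R_E = (V_BB−0.7−V_E)/R_B + (V_CC−0.2−V_E)/R_C, giving V_E = 0.472 V.
I_C = (V_CC − 0.2 − V_E)/R_C = (10.8 − 0.472)/2.2 = 4.69 mA.
Check: I_B = (5.7 − 0.472)/180 = 0.029 mA, and β·I_B = 5.81 mA > I_C, confirming saturation.

saturation; I_C ≈ 4.7 mA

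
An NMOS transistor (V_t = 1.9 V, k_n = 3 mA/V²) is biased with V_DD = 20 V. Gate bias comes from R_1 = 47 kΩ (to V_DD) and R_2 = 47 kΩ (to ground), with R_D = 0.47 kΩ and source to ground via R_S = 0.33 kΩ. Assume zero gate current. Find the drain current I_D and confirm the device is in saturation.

V_G = V_DD·R_2/(R_1+R_2) = 20×47/94 = 10 V.
Assume saturation: I_D = (k_n/2)(V_GS − V_t)² with V_GS = V_G − I_D·R_S = 10 − 0.33·I_D.
Substituting gives 0.163·I_D² − 9.02·I_D + 98.4 = 0, with roots I_D = 15 or 40.2 mA.
The root I_D = 40.2 mA gives V_GS = -3.28 V ≤ V_t, so take I_D = 15 mA.
Then V_GS = 5.06 V and V_DS = V_DD − I_D(R_D+R_S) = 20 − 15×0.8 = 8.02 V.
Saturation requires V_DS ≥ V_GS − V_t = 3.16 V; 8.02 ≥ 3.16 ✓.

I_D ≈ 15 mA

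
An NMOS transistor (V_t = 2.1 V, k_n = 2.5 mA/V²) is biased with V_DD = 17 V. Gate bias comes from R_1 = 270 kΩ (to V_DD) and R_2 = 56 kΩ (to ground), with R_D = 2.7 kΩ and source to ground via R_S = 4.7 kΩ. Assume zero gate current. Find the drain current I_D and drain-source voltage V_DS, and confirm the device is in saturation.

V_G = V_DD·R_2/(R_1+R_2) = 17×56/326 = 2.92 V.
Assume saturation: I_D = (k_n/2)(V_GS − V_t)² with V_GS = V_G − I_D·R_S = 2.92 − 4.7·I_D.
Substituting gives 27.6·I_D² − 10.6·I_D + 0.841 = 0, with roots I_D = 0.111 or 0.274 mA.
The root I_D = 0.274 mA gives V_GS = 1.63 V ≤ V_t, so take I_D = 0.111 mA.
Then V_GS = 2.4 V and V_DS = V_DD − I_D(R_D+R_S) = 17 − 0.111×7.4 = 16.2 V.
Saturation requires V_DS ≥ V_GS − V_t = 0.298 V; 16.2 ≥ 0.298 ✓.

I_D ≈ 0.11 mA, V_DS ≈ 16 V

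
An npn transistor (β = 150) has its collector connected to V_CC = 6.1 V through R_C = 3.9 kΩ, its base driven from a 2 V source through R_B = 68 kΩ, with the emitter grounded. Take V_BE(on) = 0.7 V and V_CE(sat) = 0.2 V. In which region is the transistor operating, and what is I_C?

Assume active: I_B = (2 − 0.7)/68 = 0.0191 mA, giving I_C = β·I_B = 2.87 mA.
But then V_CE = 6.1 − 2.87×3.9 = -5.08 V < V_CE(sat) = 0.2 V — impossible in the active region.
So the transistor is saturated. With V_CE = 0.2 V, I_C = (V_CC − 0.2)/R_C = 5.9/3.9 = 1.51 mA.
Check: β·I_B = 2.87 mA > I_C = 1.51 mA, confirming saturation.

saturation; I_C ≈ 1.5 mA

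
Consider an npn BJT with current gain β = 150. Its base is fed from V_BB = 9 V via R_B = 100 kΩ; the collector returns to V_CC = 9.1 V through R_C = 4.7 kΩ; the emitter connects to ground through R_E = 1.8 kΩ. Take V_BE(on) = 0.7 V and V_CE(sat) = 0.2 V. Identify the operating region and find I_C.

saturation; I_C ≈ 1.4 mA

Assume active: I_B = (9 − 0.7)/(100 + 151×1.8) = 0.0223 mA, I_C = β·I_B = 3.35 mA.
Then V_CE = 9.1 − 3.35×4.7 − 3.37×1.8 = -12.7 V < 0.2 V — the active assumption fails.
Re-solve with V_CE = 0.2 V. KCL at the emitter: V_E/R_E = (V_BB−0.7−V_E)/R_B + (V_CC−0.2−V_E)/R_C, giving V_E = 2.54 V.
I_C = (V_CC − 0.2 − V_E)/R_C = (8.9 − 2.54)/4.7 = 1.35 mA.
Check: I_B = (8.3 − 2.54)/100 = 0.0576 mA, and β·I_B = 8.64 mA > I_C, confirming saturation.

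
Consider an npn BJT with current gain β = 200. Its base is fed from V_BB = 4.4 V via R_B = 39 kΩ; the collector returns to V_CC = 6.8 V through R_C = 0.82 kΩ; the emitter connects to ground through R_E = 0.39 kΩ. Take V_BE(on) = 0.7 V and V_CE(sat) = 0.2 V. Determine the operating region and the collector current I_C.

saturation; I_C ≈ 5.4 mA

Assume active: I_B = (4.4 − 0.7)/(39 + 201×0.39) = 0.0315 mA, I_C = β·I_B = 6.3 mA.
Then V_CE = 6.8 − 6.3×0.82 − 6.34×0.39 = -0.84 V < 0.2 V — the active assumption fails.
Re-solve with V_CE = 0.2 V. KCL at the emitter: V_E/R_E = (V_BB−0.7−V_E)/R_B + (V_CC−0.2−V_E)/R_C, giving V_E = 2.14 V.
I_C = (V_CC − 0.2 − V_E)/R_C = (6.6 − 2.14)/0.82 = 5.44 mA.
Check: I_B = (3.7 − 2.14)/39 = 0.0401 mA, and β·I_B = 8.01 mA > I_C, confirming saturation.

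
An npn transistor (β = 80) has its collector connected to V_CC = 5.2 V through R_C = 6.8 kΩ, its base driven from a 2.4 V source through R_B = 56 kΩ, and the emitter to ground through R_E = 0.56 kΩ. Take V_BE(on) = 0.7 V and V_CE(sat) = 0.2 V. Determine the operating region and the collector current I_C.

Assume active: I_B = (2.4 − 0.7)/(56 + 81×0.56) = 0.0168 mA, I_C = β·I_B = 1.34 mA.
Then V_CE = 5.2 − 1.34×6.8 − 1.36×0.56 = -4.68 V < 0.2 V — the active assumption fails.
Re-solve with V_CE = 0.2 V. KCL at the emitter: V_E/R_E = (V_BB−0.7−V_E)/R_B + (V_CC−0.2−V_E)/R_C, giving V_E = 0.393 V.
I_C = (V_CC − 0.2 − V_E)/R_C = (5 − 0.393)/6.8 = 0.678 mA.
Check: I_B = (1.7 − 0.393)/56 = 0.0233 mA, and β·I_B = 1.87 mA > I_C, confirming saturation.

saturation; I_C ≈ 0.68 mA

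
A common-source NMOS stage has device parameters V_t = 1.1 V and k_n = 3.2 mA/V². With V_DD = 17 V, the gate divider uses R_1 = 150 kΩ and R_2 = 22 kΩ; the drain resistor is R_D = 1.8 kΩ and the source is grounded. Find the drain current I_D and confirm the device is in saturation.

V_G = V_DD·R_2/(R_1+R_2) = 17×22/172 = 2.17 V. With the source grounded, V_GS = V_G = 2.17 V.
Assume saturation: I_D = (k_n/2)(V_GS − V_t)² = (3.2/2)×(2.17 − 1.1)² = 1.6×1.07² = 1.85 mA.
V_DS = V_DD − I_D·R_D = 17 − 1.85×1.8 = 13.7 V.
Saturation requires V_DS ≥ V_GS − V_t = 1.07 V; 13.7 ≥ 1.07 ✓.

I_D ≈ 1.8 mA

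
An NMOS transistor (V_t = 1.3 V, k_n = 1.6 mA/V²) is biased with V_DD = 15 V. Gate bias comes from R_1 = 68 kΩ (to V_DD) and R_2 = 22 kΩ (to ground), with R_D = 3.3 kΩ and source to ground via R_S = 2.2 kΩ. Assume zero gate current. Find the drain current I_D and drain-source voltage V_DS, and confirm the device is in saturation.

V_G = V_DD·R_2/(R_1+R_2) = 15×22/90 = 3.67 V.
Assume saturation: I_D = (k_n/2)(V_GS − V_t)² with V_GS = V_G − I_D·R_S = 3.67 − 2.2·I_D.
Substituting gives 3.87·I_D² − 9.33·I_D + 4.48 = 0, with roots I_D = 0.662 or 1.75 mA.
The root I_D = 1.75 mA gives V_GS = -0.178 V ≤ V_t, so take I_D = 0.662 mA.
Then V_GS = 2.21 V and V_DS = V_DD − I_D(R_D+R_S) = 15 − 0.662×5.5 = 11.4 V.
Saturation requires V_DS ≥ V_GS − V_t = 0.91 V; 11.4 ≥ 0.91 ✓.

I_D ≈ 0.66 mA, V_DS ≈ 11 V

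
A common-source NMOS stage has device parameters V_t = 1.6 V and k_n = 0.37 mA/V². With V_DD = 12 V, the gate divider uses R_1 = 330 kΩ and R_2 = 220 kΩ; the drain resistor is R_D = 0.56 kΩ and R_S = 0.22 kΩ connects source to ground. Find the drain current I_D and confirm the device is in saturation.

I_D ≈ 1.5 mA

V_G = V_DD·R_2/(R_1+R_2) = 12×220/550 = 4.8 V.
Assume saturation: I_D = (k_n/2)(V_GS − V_t)² with V_GS = V_G − I_D·R_S = 4.8 − 0.22·I_D.
Substituting gives 0.00895·I_D² − 1.26·I_D + 1.89 = 0, with roots I_D = 1.52 or 139 mA.
The root I_D = 139 mA gives V_GS = -25.8 V ≤ V_t, so take I_D = 1.52 mA.
Then V_GS = 4.47 V and V_DS = V_DD − I_D(R_D+R_S) = 12 − 1.52×0.78 = 10.8 V.
Saturation requires V_DS ≥ V_GS − V_t = 2.87 V; 10.8 ≥ 2.87 ✓.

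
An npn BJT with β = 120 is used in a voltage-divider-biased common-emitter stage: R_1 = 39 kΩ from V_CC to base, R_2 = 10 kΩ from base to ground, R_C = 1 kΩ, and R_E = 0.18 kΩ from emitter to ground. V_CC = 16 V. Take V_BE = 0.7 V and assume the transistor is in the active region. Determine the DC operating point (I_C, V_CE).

I_C ≈ 10 mA, V_CE ≈ 3.8 V

Thevenize the base divider: V_Th = V_CC·R_2/(R_1+R_2) = 16×10/49 = 3.27 V, R_Th = R_1‖R_2 = 7.96 kΩ.
Base-emitter loop: V_Th = I_B·R_Th + V_BE + (β+1)I_B·R_E, so I_B = (3.27 − 0.7) / (7.96 + 121×0.18) = 0.0863 mA.
I_C = β·I_B = 120×0.0863 = 10.4 mA, and I_E = (β+1)I_B = 10.4 mA.
V_CE = V_CC − I_C·R_C − I_E·R_E = 16 − 10.4×1 − 10.4×0.18 = 3.77 V.
V_CE = 3.77 V > 0.2 V confirms active-region operation.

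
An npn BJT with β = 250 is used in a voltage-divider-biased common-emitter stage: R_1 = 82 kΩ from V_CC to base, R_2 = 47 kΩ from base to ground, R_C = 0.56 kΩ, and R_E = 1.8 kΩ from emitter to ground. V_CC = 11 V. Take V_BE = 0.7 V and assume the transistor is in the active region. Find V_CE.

V_CE ≈ 6.9 V

Thevenize the base divider: V_Th = V_CC·R_2/(R_1+R_2) = 11×47/129 = 4.01 V, R_Th = R_1‖R_2 = 29.9 kΩ.
Base-emitter loop: V_Th = I_B·R_Th + V_BE + (β+1)I_B·R_E, so I_B = (4.01 − 0.7) / (29.9 + 251×1.8) = 0.00687 mA.
I_C = β·I_B = 250×0.00687 = 1.72 mA, and I_E = (β+1)I_B = 1.72 mA.
V_CE = V_CC − I_C·R_C − I_E·R_E = 11 − 1.72×0.56 − 1.72×1.8 = 6.94 V.
V_CE = 6.94 V > 0.2 V confirms active-region operation.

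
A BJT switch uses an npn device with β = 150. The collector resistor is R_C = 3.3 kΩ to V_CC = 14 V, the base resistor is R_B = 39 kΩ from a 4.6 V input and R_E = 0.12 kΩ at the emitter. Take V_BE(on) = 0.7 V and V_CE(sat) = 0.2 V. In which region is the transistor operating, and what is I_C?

saturation; I_C ≈ 4 mA

Assume active: I_B = (4.6 − 0.7)/(39 + 151×0.12) = 0.0683 mA, I_C = β·I_B = 10.2 mA.
Then V_CE = 14 − 10.2×3.3 − 10.3×0.12 = -21 V < 0.2 V — the active assumption fails.
Re-solve with V_CE = 0.2 V. KCL at the emitter: V_E/R_E = (V_BB−0.7−V_E)/R_B + (V_CC−0.2−V_E)/R_C, giving V_E = 0.494 V.
I_C = (V_CC − 0.2 − V_E)/R_C = (13.8 − 0.494)/3.3 = 4.03 mA.
Check: I_B = (3.9 − 0.494)/39 = 0.0873 mA, and β·I_B = 13.1 mA > I_C, confirming saturation.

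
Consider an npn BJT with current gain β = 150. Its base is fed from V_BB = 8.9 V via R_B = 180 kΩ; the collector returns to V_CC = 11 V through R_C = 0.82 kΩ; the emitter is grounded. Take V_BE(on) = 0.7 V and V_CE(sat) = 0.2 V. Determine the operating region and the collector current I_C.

Assume active. Base-emitter loop: I_B = (V_BB − V_BE)/R_B = (8.9 − 0.7)/180 = 0.0456 mA.
I_C = β·I_B = 150×0.0456 = 6.83 mA.
V_CE = V_CC − I_C·R_C = 11 − 6.83×0.82 = 5.4 V > V_CE(sat), so the active-region assumption holds.

active; I_C ≈ 6.8 mA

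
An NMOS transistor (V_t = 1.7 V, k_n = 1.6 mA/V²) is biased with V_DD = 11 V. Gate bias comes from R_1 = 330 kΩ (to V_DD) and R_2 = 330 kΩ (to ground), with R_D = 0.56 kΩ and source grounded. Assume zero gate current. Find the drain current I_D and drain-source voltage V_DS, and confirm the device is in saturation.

V_G = V_DD·R_2/(R_1+R_2) = 11×330/660 = 5.5 V. With the source grounded, V_GS = V_G = 5.5 V.
Assume saturation: I_D = (k_n/2)(V_GS − V_t)² = (1.6/2)×(5.5 − 1.7)² = 0.8×3.8² = 11.6 mA.
V_DS = V_DD − I_D·R_D = 11 − 11.6×0.56 = 4.53 V.
Saturation requires V_DS ≥ V_GS − V_t = 3.8 V; 4.53 ≥ 3.8 ✓.

I_D ≈ 12 mA, V_DS ≈ 4.5 V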